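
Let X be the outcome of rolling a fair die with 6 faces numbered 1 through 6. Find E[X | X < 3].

3/2

Given X < 3, X is equally likely to be any of {1, 2}.
E[X | X < 3] = (1 + 2) / 2 = 3/2.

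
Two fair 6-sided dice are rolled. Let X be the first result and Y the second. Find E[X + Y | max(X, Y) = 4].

44/7

Outcomes with max(X, Y) = 4: (1,4), (2,4), (3,4), (4,1), (4,2), (4,3), (4,4), each with probability 1/36.
E[X + Y | max(X, Y) = 4] = (5 + 6 + 7 + 5 + 6 + 7 + 8) / 7 = 44/7.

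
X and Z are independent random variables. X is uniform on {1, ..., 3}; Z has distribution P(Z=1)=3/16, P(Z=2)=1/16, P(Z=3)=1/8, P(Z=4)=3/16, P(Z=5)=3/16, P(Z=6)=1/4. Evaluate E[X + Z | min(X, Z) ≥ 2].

P(min(X, Z) ≥ 2) = 13/24.
Summing (X+Z)·P(x,y) over outcomes with min(X, Z) ≥ 2 gives 61/16.
E[X + Z | min(X, Z) ≥ 2] = (61/16) / (13/24) = 183/26.

183/26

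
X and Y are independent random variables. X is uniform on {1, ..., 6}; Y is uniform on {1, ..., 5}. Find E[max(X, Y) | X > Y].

14/3

P(X > Y) = 1/2.
Summing max(X,Y)·P(x,y) over outcomes with X > Y gives 7/3.
E[max(X, Y) | X > Y] = (7/3) / (1/2) = 14/3.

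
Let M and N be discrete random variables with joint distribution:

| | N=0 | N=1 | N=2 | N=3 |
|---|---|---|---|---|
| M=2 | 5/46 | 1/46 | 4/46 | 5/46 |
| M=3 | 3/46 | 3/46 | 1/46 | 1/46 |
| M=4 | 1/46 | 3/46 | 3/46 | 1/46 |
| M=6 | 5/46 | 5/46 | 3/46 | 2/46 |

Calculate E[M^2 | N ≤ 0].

243/14

P(N ≤ 0) = 7/23.
Σ M^2·P over the event = 4·(5/46) + 9·(3/46) + 16·(1/46) + 36·(5/46) = 243/46.
E[M^2 | N ≤ 0] = (243/46) / (7/23) = 243/14.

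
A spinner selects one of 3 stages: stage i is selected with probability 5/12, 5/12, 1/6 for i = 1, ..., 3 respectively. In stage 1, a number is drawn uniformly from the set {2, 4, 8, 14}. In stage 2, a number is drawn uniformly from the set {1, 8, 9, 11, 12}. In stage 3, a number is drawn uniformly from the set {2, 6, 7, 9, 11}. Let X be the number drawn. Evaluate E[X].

E[X | stage 1] = (2+4+8+14)/4 = 7.
E[X | stage 2] = (1+8+9+11+12)/5 = 41/5.
E[X | stage 3] = (2+6+7+9+11)/5 = 7.
E[X] = (5/12)·(7) + (5/12)·(41/5) + (1/6)·(7) = 15/2.

15/2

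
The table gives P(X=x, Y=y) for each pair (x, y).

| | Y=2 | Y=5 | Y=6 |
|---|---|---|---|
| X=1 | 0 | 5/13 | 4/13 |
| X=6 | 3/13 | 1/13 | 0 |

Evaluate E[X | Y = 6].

P(Y = 6) = 4/13.
Σ X·P over the event = 1·(4/13) = 4/13.
E[X | Y = 6] = (4/13) / (4/13) = 1.

1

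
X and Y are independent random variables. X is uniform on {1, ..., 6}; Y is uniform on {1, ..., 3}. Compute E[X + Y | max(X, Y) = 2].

P(max(X, Y) = 2) = 1/6.
Summing (X+Y)·P(x,y) over outcomes with max(X, Y) = 2 gives 5/9.
E[X + Y | max(X, Y) = 2] = (5/9) / (1/6) = 10/3.

10/3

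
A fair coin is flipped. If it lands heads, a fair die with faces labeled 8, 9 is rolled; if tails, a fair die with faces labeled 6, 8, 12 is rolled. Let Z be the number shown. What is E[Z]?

103/12

E[Z | heads] = (8+9)/2 = 17/2.
E[Z | tails] = (6+8+12)/3 = 26/3.
E[Z] = (1/2)·(17/2) + (1/2)·(26/3) = 103/12.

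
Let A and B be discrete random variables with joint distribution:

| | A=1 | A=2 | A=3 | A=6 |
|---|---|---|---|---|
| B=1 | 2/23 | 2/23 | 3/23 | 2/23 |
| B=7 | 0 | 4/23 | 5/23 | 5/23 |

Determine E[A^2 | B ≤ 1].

109/9

P(B ≤ 1) = 9/23.
Σ A^2·P over the event = 1·(2/23) + 4·(2/23) + 9·(3/23) + 36·(2/23) = 109/23.
E[A^2 | B ≤ 1] = (109/23) / (9/23) = 109/9.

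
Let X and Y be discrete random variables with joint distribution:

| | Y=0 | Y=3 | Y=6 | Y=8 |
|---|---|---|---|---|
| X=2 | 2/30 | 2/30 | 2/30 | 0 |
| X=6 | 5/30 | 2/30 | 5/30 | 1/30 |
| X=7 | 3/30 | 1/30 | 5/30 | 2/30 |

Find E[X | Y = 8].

20/3

P(Y = 8) = 1/10.
Σ X·P over the event = 6·(1/30) + 7·(2/30) = 2/3.
E[X | Y = 8] = (2/3) / (1/10) = 20/3.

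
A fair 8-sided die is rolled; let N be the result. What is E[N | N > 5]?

7

Given N > 5, N is equally likely to be any of {6, 7, 8}.
E[N | N > 5] = (6 + 7 + 8) / 3 = 7.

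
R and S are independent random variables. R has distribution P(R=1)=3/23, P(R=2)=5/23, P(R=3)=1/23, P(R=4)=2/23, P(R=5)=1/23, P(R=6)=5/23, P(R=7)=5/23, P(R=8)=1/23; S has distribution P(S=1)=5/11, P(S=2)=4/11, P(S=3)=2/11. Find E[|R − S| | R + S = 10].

P(R + S = 10) = 14/253.
Summing |R−S|·P(x,y) over outcomes with R + S = 10 gives 64/253.
E[|R − S| | R + S = 10] = (64/253) / (14/253) = 32/7.

32/7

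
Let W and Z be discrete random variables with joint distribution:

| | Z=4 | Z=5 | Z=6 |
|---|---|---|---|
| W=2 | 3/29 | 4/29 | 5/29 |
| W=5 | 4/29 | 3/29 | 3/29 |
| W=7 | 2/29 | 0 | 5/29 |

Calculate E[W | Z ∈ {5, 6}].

P(Z ∈ {5, 6}) = 20/29.
Summing W·P(W=x,Z=y) over the conditioning event gives 83/29.
E[W | Z ∈ {5, 6}] = (83/29) / (20/29) = 83/20.

83/20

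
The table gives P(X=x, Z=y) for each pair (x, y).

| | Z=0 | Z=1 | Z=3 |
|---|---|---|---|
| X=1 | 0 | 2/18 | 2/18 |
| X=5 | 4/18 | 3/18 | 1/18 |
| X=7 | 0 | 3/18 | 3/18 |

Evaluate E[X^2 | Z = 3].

29

P(Z = 3) = 1/3.
Σ X^2·P over the event = 1·(2/18) + 25·(1/18) + 49·(3/18) = 29/3.
E[X^2 | Z = 3] = (29/3) / (1/3) = 29.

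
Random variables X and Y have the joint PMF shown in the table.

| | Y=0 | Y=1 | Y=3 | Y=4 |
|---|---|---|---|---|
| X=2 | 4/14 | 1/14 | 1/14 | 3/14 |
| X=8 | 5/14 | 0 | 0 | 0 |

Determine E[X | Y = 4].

2

P(Y = 4) = 3/14.
Summing X·P(X=x,Y=y) over the conditioning event gives 3/7.
E[X | Y = 4] = (3/7) / (3/14) = 2.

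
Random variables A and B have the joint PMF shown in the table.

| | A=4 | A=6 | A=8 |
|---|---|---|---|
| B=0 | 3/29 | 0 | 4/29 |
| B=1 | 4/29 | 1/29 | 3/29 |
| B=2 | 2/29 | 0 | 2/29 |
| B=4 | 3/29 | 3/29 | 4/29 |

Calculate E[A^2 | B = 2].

P(B = 2) = 4/29.
Summing A^2·P(A=x,B=y) over the conditioning event gives 160/29.
E[A^2 | B = 2] = (160/29) / (4/29) = 40.

40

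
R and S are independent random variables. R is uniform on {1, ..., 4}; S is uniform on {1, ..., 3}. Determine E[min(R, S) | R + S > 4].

13/6

P(R + S > 4) = 1/2.
Summing min(R,S)·P(x,y) over outcomes with R + S > 4 gives 13/12.
E[min(R, S) | R + S > 4] = (13/12) / (1/2) = 13/6.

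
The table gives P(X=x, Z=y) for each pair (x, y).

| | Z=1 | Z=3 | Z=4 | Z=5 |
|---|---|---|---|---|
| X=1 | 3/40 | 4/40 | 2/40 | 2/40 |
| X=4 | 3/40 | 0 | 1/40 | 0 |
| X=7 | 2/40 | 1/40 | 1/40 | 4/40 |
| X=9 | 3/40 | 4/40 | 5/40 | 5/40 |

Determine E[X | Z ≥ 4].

P(Z ≥ 4) = 1/2.
Σ X·P over the event = 1·(2/40) + 1·(2/40) + 4·(1/40) + 7·(1/40) + 7·(4/40) + 9·(5/40) + 9·(5/40) = 133/40.
E[X | Z ≥ 4] = (133/40) / (1/2) = 133/20.

133/20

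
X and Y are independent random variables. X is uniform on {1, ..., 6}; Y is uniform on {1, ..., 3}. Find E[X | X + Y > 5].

Outcomes with X + Y > 5: (3,3), (4,2), (4,3), (5,1), (5,2), (5,3), (6,1), (6,2), (6,3), each with probability 1/18.
E[X | X + Y > 5] = (3 + 4 + 4 + 5 + 5 + 5 + 6 + 6 + 6) / 9 = 44/9.

44/9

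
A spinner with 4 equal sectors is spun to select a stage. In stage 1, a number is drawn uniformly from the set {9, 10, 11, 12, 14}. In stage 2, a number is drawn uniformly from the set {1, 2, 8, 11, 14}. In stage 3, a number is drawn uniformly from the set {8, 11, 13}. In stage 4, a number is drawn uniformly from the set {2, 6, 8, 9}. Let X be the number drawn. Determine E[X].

2119/240

E[X | stage 1] = (9+10+11+12+14)/5 = 56/5.
E[X | stage 2] = (1+2+8+11+14)/5 = 36/5.
E[X | stage 3] = (8+11+13)/3 = 32/3.
E[X | stage 4] = (2+6+8+9)/4 = 25/4.
By the law of total expectation,
E[X] = (1/4)·(56/5) + (1/4)·(36/5) + (1/4)·(32/3) + (1/4)·(25/4) = 2119/240.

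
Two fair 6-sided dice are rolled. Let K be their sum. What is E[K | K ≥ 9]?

10

P(K ≥ 9) = 5/18.
Σ over the event: 9·1/9 + 10·1/12 + 11·1/18 + 12·1/36 = 25/9.
E[K | K ≥ 9] = (25/9) / (5/18) = 10.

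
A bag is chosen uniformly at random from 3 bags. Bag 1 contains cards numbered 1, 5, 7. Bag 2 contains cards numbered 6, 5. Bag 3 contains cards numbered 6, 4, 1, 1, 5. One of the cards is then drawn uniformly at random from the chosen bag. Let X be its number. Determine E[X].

E[X | bag 1] = (1+5+7)/3 = 13/3.
E[X | bag 2] = (6+5)/2 = 11/2.
E[X | bag 3] = (6+4+1+1+5)/5 = 17/5.
E[X] = (1/3)·(13/3) + (1/3)·(11/2) + (1/3)·(17/5) = 397/90.

397/90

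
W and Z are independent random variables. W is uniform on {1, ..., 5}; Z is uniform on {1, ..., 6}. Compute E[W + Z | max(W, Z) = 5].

P(max(W, Z) = 5) = 3/10.
Summing (W+Z)·P(x,y) over outcomes with max(W, Z) = 5 gives 7/3.
E[W + Z | max(W, Z) = 5] = (7/3) / (3/10) = 70/9.

70/9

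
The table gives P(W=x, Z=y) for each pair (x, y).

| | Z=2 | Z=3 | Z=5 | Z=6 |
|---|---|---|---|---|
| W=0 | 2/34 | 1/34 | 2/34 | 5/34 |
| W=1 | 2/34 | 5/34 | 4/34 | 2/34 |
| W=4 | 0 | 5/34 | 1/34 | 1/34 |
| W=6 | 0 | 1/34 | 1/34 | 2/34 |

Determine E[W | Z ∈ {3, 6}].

49/22

P(Z ∈ {3, 6}) = 11/17.
Summing W·P(W=x,Z=y) over the conditioning event gives 49/34.
E[W | Z ∈ {3, 6}] = (49/34) / (11/17) = 49/22.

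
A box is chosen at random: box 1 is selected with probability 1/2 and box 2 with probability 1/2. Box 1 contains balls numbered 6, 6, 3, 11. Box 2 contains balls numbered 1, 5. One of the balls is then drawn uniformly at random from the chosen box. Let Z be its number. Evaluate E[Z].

19/4

E[Z | box 1] = (6+6+3+11)/4 = 13/2.
E[Z | box 2] = (1+5)/2 = 3.
By the law of total expectation,
E[Z] = (1/2)·(13/2) + (1/2)·(3) = 19/4.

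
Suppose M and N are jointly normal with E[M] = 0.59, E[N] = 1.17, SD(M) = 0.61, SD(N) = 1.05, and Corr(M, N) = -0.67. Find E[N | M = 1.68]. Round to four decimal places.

-0.0871

For a bivariate normal, E[N | M=x] = μ_N + ρ·(σ_N/σ_M)·(x − μ_M).
E[N | M=1.68] = 1.17 + (-0.67)·(1.05/0.61)·(1.68 − (0.59)) = 1.17 + (-1.1533)·(1.09) = -0.0871.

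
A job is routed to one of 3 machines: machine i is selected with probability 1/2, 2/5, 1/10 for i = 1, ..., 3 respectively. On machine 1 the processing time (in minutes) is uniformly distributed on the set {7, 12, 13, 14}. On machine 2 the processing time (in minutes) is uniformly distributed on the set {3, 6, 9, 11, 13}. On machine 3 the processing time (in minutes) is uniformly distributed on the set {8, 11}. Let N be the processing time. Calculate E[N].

E[N | machine 1] = (7+12+13+14)/4 = 23/2.
E[N | machine 2] = (3+6+9+11+13)/5 = 42/5.
E[N | machine 3] = (8+11)/2 = 19/2.
By the law of total expectation,
E[N] = (1/2)·(23/2) + (2/5)·(42/5) + (1/10)·(19/2) = 503/50.

503/50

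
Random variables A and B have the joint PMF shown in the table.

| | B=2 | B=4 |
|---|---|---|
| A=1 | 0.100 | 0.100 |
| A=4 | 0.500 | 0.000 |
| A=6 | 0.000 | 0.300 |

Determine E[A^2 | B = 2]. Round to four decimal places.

P(B = 2) = 0.600.
Σ A^2·P over the event = 1·(0.100) + 16·(0.500) = 8.100.
E[A^2 | B = 2] = (8.100) / (0.600) = 13.5000.

13.5000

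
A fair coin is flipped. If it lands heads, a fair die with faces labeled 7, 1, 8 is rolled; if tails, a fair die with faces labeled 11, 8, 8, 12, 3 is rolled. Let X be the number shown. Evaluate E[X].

103/15

E[X | heads] = (7+1+8)/3 = 16/3.
E[X | tails] = (11+8+8+12+3)/5 = 42/5.
E[X] = (1/2)·(16/3) + (1/2)·(42/5) = 103/15.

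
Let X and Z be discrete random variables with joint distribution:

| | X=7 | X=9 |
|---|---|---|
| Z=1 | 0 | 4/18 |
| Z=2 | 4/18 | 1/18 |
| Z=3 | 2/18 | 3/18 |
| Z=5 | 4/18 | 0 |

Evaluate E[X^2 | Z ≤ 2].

601/9

P(Z ≤ 2) = 1/2.
Σ X^2·P over the event = 49·(4/18) + 81·(4/18) + 81·(1/18) = 601/18.
E[X^2 | Z ≤ 2] = (601/18) / (1/2) = 601/9.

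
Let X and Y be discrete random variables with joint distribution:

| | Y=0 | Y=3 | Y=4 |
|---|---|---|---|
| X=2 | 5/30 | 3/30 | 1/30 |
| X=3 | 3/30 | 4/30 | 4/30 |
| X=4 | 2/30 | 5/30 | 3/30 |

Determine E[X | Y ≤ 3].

65/22

P(Y ≤ 3) = 11/15.
Summing X·P(X=x,Y=y) over the conditioning event gives 13/6.
E[X | Y ≤ 3] = (13/6) / (11/15) = 65/22.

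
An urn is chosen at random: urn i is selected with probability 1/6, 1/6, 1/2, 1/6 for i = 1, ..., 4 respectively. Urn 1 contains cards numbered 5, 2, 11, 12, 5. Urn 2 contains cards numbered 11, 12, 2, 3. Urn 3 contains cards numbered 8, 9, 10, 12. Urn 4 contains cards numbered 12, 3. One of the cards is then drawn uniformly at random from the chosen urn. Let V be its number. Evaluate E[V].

203/24

E[V | urn 1] = (5+2+11+12+5)/5 = 7.
E[V | urn 2] = (11+12+2+3)/4 = 7.
E[V | urn 3] = (8+9+10+12)/4 = 39/4.
E[V | urn 4] = (12+3)/2 = 15/2.
E[V] = (1/6)·(7) + (1/6)·(7) + (1/2)·(39/4) + (1/6)·(15/2) = 203/24.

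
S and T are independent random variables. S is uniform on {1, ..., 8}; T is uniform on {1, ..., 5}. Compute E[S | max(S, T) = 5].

35/9

Outcomes with max(S, T) = 5: (1,5), (2,5), (3,5), (4,5), (5,1), (5,2), (5,3), (5,4), (5,5), each with probability 1/40.
E[S | max(S, T) = 5] = (1 + 2 + 3 + 4 + 5 + 5 + 5 + 5 + 5) / 9 = 35/9.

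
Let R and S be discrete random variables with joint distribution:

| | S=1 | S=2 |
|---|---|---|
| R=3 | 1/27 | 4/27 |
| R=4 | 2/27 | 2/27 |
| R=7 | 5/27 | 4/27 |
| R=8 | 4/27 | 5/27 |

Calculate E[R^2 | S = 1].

P(S = 1) = 4/9.
Σ R^2·P over the event = 9·(1/27) + 16·(2/27) + 49·(5/27) + 64·(4/27) = 542/27.
E[R^2 | S = 1] = (542/27) / (4/9) = 271/6.

271/6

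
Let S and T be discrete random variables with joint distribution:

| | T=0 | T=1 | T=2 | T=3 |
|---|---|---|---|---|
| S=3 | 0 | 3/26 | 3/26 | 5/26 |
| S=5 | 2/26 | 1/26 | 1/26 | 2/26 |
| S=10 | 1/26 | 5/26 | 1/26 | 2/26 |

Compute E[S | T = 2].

24/5

P(T = 2) = 5/26.
Σ S·P over the event = 3·(3/26) + 5·(1/26) + 10·(1/26) = 12/13.
E[S | T = 2] = (12/13) / (5/26) = 24/5.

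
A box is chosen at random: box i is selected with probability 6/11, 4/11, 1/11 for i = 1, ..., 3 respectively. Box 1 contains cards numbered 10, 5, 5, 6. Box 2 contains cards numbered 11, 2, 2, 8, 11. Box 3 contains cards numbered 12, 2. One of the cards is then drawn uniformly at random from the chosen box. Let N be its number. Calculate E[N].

366/55

E[N | box 1] = (10+5+5+6)/4 = 13/2.
E[N | box 2] = (11+2+2+8+11)/5 = 34/5.
E[N | box 3] = (12+2)/2 = 7.
E[N] = (6/11)·(13/2) + (4/11)·(34/5) + (1/11)·(7) = 366/55.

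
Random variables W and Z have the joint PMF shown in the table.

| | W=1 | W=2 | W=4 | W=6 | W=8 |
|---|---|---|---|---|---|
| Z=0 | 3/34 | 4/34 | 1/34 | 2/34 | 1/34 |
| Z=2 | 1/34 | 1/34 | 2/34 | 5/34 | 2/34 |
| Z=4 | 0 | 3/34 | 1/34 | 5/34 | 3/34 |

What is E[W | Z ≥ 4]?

16/3

P(Z ≥ 4) = 6/17.
Σ W·P over the event = 2·(3/34) + 4·(1/34) + 6·(5/34) + 8·(3/34) = 32/17.
E[W | Z ≥ 4] = (32/17) / (6/17) = 16/3.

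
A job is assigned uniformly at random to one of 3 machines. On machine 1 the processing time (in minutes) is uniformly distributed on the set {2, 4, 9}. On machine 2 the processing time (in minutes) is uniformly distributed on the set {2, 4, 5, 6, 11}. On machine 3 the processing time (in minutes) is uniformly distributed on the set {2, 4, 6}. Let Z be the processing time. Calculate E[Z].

E[Z | machine 1] = (2+4+9)/3 = 5.
E[Z | machine 2] = (2+4+5+6+11)/5 = 28/5.
E[Z | machine 3] = (2+4+6)/3 = 4.
By the law of total expectation,
E[Z] = (1/3)·(5) + (1/3)·(28/5) + (1/3)·(4) = 73/15.

73/15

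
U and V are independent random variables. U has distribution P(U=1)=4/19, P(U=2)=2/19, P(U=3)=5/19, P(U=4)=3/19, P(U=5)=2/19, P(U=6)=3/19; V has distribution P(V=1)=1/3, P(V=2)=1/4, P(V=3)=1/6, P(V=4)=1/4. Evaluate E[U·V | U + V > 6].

P(U + V > 6) = 41/114.
Summing UV·P(x,y) over outcomes with U + V > 6 gives 5.
E[U·V | U + V > 6] = (5) / (41/114) = 570/41.

570/41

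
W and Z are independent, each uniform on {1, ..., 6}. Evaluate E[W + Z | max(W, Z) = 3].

Outcomes with max(W, Z) = 3: (1,3), (2,3), (3,1), (3,2), (3,3), each with probability 1/36.
E[W + Z | max(W, Z) = 3] = (4 + 5 + 4 + 5 + 6) / 5 = 24/5.

24/5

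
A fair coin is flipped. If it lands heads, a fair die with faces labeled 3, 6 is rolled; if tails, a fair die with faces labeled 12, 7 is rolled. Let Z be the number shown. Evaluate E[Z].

E[Z | heads] = (3+6)/2 = 9/2.
E[Z | tails] = (12+7)/2 = 19/2.
E[Z] = (1/2)·(9/2) + (1/2)·(19/2) = 7.

7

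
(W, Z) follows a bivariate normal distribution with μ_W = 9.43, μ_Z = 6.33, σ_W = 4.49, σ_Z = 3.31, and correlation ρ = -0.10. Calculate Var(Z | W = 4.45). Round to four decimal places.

For a bivariate normal, Var(Z | W=x) = σ_Z²(1 − ρ²).
Var(Z | W=4.45) = (3.31)²·(1 − (-0.10)²) = 10.9561·0.99 = 10.8465.

10.8465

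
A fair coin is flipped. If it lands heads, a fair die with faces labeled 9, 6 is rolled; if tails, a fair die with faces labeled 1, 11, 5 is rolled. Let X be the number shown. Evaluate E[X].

79/12

E[X | heads] = (9+6)/2 = 15/2.
E[X | tails] = (1+11+5)/3 = 17/3.
E[X] = (1/2)·(15/2) + (1/2)·(17/3) = 79/12.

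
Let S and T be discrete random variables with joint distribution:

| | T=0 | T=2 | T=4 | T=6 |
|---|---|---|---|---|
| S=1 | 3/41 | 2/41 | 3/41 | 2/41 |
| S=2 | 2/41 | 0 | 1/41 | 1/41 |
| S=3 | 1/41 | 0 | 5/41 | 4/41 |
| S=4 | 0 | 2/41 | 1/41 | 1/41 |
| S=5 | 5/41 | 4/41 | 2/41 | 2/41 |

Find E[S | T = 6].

3

P(T = 6) = 10/41.
Σ S·P over the event = 1·(2/41) + 2·(1/41) + 3·(4/41) + 4·(1/41) + 5·(2/41) = 30/41.
E[S | T = 6] = (30/41) / (10/41) = 3.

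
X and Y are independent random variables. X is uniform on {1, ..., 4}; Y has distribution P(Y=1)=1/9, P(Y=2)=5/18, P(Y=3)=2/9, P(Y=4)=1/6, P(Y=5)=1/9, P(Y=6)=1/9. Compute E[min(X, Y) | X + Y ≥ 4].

P(X + Y ≥ 4) = 7/8.
Summing min(X,Y)·P(x,y) over outcomes with X + Y ≥ 4 gives 35/18.
E[min(X, Y) | X + Y ≥ 4] = (35/18) / (7/8) = 20/9.

20/9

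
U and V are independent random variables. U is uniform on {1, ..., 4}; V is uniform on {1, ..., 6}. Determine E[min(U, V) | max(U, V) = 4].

16/7

Outcomes with max(U, V) = 4: (1,4), (2,4), (3,4), (4,1), (4,2), (4,3), (4,4), each with probability 1/24.
E[min(U, V) | max(U, V) = 4] = (1 + 2 + 3 + 1 + 2 + 3 + 4) / 7 = 16/7.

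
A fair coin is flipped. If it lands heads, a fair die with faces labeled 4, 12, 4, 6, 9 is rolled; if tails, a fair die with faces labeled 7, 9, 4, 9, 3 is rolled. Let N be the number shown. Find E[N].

67/10

E[N | heads] = (4+12+4+6+9)/5 = 7.
E[N | tails] = (7+9+4+9+3)/5 = 32/5.
E[N] = (1/2)·(7) + (1/2)·(32/5) = 67/10.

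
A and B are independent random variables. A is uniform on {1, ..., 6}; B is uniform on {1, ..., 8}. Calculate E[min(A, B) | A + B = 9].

17/6

P(A + B = 9) = 1/8.
Summing min(A,B)·P(x,y) over outcomes with A + B = 9 gives 17/48.
E[min(A, B) | A + B = 9] = (17/48) / (1/8) = 17/6.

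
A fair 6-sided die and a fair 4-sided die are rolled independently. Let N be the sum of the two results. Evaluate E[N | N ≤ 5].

P(N ≤ 5) = 5/12.
Σ over the event: 2·1/24 + 3·1/12 + 4·1/8 + 5·1/6 = 5/3.
E[N | N ≤ 5] = (5/3) / (5/12) = 4.

4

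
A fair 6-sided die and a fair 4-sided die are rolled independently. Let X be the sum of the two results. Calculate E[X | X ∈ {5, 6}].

P(X ∈ {5, 6}) = 1/3.
Σ over the event: 5·1/6 + 6·1/6 = 11/6.
E[X | X ∈ {5, 6}] = (11/6) / (1/3) = 11/2.

11/2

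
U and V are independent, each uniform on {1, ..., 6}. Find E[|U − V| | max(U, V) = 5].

20/9

Outcomes with max(U, V) = 5: (1,5), (2,5), (3,5), (4,5), (5,1), (5,2), (5,3), (5,4), (5,5), each with probability 1/36.
E[|U − V| | max(U, V) = 5] = (4 + 3 + 2 + 1 + 4 + 3 + 2 + 1 + 0) / 9 = 20/9.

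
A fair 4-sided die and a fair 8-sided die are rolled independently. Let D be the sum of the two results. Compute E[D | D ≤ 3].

P(D ≤ 3) = 3/32.
Σ over the event: 2·1/32 + 3·1/16 = 1/4.
E[D | D ≤ 3] = (1/4) / (3/32) = 8/3.

8/3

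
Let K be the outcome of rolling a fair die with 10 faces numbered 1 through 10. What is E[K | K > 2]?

13/2

Given K > 2, K is equally likely to be any of {3, 4, 5, 6, 7, 8, 9, 10}.
E[K | K > 2] = (3 + 4 + 5 + 6 + 7 + 8 + 9 + 10) / 8 = 13/2.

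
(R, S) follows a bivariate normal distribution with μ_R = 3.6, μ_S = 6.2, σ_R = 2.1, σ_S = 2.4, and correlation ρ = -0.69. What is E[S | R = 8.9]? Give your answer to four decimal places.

2.0206

E[S | R=x] = μ_S + ρ(σ_S/σ_R)(x − μ_R) for jointly normal variables.
E[S | R=8.9] = 6.2 + (-0.69)·(2.4/2.1)·(8.9 − (3.6)) = 6.2 + (-0.78857)·(5.3) = 2.0206.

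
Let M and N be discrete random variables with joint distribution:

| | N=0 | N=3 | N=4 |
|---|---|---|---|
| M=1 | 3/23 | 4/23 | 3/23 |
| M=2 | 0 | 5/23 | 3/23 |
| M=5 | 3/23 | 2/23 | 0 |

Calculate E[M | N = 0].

P(N = 0) = 6/23.
Σ M·P over the event = 1·(3/23) + 5·(3/23) = 18/23.
E[M | N = 0] = (18/23) / (6/23) = 3.

3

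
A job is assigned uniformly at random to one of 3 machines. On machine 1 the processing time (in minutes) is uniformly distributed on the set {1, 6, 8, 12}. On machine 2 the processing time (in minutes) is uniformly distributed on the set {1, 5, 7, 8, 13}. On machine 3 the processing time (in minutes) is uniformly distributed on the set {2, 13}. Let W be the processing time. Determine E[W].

E[W | machine 1] = (1+6+8+12)/4 = 27/4.
E[W | machine 2] = (1+5+7+8+13)/5 = 34/5.
E[W | machine 3] = (2+13)/2 = 15/2.
E[W] = (1/3)·(27/4) + (1/3)·(34/5) + (1/3)·(15/2) = 421/60.

421/60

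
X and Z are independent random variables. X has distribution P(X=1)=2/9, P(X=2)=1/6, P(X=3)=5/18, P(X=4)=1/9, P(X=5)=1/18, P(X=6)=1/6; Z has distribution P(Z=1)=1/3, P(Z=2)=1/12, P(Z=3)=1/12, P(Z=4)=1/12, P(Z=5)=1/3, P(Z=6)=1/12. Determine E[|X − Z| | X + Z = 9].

33/17

P(X + Z = 9) = 17/216.
Summing |X−Z|·P(x,y) over outcomes with X + Z = 9 gives 11/72.
E[|X − Z| | X + Z = 9] = (11/72) / (17/216) = 33/17.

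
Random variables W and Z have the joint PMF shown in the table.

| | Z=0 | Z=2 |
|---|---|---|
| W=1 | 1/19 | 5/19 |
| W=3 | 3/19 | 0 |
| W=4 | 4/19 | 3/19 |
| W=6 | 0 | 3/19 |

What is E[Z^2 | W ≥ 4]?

P(W ≥ 4) = 10/19.
Summing Z^2·P(W=x,Z=y) over the conditioning event gives 24/19.
E[Z^2 | W ≥ 4] = (24/19) / (10/19) = 12/5.

12/5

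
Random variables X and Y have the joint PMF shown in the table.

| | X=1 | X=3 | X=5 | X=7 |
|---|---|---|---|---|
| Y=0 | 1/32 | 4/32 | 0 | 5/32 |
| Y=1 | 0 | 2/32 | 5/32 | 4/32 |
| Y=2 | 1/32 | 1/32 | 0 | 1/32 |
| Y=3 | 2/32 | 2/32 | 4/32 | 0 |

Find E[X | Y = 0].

P(Y = 0) = 5/16.
Σ X·P over the event = 1·(1/32) + 3·(4/32) + 7·(5/32) = 3/2.
E[X | Y = 0] = (3/2) / (5/16) = 24/5.

24/5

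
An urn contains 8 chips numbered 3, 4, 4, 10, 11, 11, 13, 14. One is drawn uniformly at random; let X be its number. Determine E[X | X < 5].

P(X < 5) = 3/8.
Σ over the event: 3·1/8 + 4·1/4 = 11/8.
E[X | X < 5] = (11/8) / (3/8) = 11/3.

11/3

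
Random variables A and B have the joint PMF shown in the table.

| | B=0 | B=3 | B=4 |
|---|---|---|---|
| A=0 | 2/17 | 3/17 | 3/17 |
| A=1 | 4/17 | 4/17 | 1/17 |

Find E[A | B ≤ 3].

P(B ≤ 3) = 13/17.
Σ A·P over the event = 0·(2/17) + 0·(3/17) + 1·(4/17) + 1·(4/17) = 8/17.
E[A | B ≤ 3] = (8/17) / (13/17) = 8/13.

8/13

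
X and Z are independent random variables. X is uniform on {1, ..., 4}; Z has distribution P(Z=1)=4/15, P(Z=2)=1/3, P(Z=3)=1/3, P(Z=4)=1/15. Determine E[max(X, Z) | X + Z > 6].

P(X + Z > 6) = 7/60.
Summing max(X,Z)·P(x,y) over outcomes with X + Z > 6 gives 7/15.
E[max(X, Z) | X + Z > 6] = (7/15) / (7/60) = 4.

4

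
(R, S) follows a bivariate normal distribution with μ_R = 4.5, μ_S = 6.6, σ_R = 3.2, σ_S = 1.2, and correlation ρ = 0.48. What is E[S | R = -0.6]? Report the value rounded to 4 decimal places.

For a bivariate normal, E[S | R=x] = μ_S + ρ·(σ_S/σ_R)·(x − μ_R).
E[S | R=-0.6] = 6.6 + (0.48)·(1.2/3.2)·(-0.6 − (4.5)) = 6.6 + (0.18)·(-5.1) = 5.6820.

5.6820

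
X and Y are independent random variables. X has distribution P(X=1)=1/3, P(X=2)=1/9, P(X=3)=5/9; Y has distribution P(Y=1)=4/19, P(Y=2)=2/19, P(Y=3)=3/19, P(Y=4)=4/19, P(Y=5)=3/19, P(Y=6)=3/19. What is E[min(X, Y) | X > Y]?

P(X > Y) = 34/171.
Summing min(X,Y)·P(x,y) over outcomes with X > Y gives 44/171.
E[min(X, Y) | X > Y] = (44/171) / (34/171) = 22/17.

22/17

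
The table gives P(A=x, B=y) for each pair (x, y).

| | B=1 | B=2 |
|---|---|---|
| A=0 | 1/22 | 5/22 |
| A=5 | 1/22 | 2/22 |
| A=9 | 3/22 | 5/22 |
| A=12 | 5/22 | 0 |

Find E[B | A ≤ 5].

16/9

P(A ≤ 5) = 9/22.
Σ B·P over the event = 1·(1/22) + 2·(5/22) + 1·(1/22) + 2·(2/22) = 8/11.
E[B | A ≤ 5] = (8/11) / (9/22) = 16/9.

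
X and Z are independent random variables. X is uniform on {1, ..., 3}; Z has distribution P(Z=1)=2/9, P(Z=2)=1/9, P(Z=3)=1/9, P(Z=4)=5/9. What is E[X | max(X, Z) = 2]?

7/4

P(max(X, Z) = 2) = 4/27.
Summing X·P(x,y) over outcomes with max(X, Z) = 2 gives 7/27.
E[X | max(X, Z) = 2] = (7/27) / (4/27) = 7/4.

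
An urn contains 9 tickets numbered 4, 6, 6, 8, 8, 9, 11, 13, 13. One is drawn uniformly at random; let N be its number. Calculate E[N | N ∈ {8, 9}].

25/3

P(N ∈ {8, 9}) = 1/3.
Σ over the event: 8·2/9 + 9·1/9 = 25/9.
E[N | N ∈ {8, 9}] = (25/9) / (1/3) = 25/3.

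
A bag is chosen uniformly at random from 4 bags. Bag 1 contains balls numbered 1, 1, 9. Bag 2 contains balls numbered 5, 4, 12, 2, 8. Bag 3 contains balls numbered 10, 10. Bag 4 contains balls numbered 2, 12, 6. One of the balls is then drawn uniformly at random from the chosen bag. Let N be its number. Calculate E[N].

E[N | bag 1] = (1+1+9)/3 = 11/3.
E[N | bag 2] = (5+4+12+2+8)/5 = 31/5.
E[N | bag 3] = (10+10)/2 = 10.
E[N | bag 4] = (2+12+6)/3 = 20/3.
E[N] = (1/4)·(11/3) + (1/4)·(31/5) + (1/4)·(10) + (1/4)·(20/3) = 199/30.

199/30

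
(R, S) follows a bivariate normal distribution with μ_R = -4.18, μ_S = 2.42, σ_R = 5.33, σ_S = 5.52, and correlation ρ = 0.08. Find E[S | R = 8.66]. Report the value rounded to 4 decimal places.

For a bivariate normal, E[S | R=x] = μ_S + ρ·(σ_S/σ_R)·(x − μ_R).
E[S | R=8.66] = 2.42 + (0.08)·(5.52/5.33)·(8.66 − (-4.18)) = 2.42 + (0.082852)·(12.84) = 3.4838.

3.4838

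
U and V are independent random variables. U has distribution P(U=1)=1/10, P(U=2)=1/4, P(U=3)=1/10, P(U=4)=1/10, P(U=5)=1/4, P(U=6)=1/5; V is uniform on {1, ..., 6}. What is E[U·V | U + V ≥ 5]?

509/34

P(U + V ≥ 5) = 17/20.
Summing UV·P(x,y) over outcomes with U + V ≥ 5 gives 509/40.
E[U·V | U + V ≥ 5] = (509/40) / (17/20) = 509/34.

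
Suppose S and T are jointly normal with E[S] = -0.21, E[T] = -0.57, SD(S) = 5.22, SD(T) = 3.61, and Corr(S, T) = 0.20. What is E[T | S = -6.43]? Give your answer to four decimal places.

-1.4303

E[T | S=x] = μ_T + ρ(σ_T/σ_S)(x − μ_S) for jointly normal variables.
E[T | S=-6.43] = -0.57 + (0.20)·(3.61/5.22)·(-6.43 − (-0.21)) = -0.57 + (0.13831)·(-6.22) = -1.4303.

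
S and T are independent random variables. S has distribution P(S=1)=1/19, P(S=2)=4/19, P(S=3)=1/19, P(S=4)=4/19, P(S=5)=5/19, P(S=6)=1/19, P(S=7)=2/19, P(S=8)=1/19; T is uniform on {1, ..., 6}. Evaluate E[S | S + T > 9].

P(S + T > 9) = 5/19.
Summing S·P(x,y) over outcomes with S + T > 9 gives 30/19.
E[S | S + T > 9] = (30/19) / (5/19) = 6.

6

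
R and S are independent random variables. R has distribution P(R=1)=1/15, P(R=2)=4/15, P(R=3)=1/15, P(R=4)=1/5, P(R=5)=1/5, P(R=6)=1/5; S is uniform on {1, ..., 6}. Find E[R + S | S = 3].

P(S = 3) = 1/6.
Summing (R+S)·P(x,y) over outcomes with S = 3 gives 17/15.
E[R + S | S = 3] = (17/15) / (1/6) = 34/5.

34/5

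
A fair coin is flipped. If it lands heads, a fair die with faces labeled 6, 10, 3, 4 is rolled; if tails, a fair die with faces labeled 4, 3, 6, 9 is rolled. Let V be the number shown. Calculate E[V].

E[V | heads] = (6+10+3+4)/4 = 23/4.
E[V | tails] = (4+3+6+9)/4 = 11/2.
By the law of total expectation,
E[V] = (1/2)·(23/4) + (1/2)·(11/2) = 45/8.

45/8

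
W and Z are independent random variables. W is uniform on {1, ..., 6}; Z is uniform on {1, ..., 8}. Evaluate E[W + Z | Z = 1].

9/2

Outcomes with Z = 1: (1,1), (2,1), (3,1), (4,1), (5,1), (6,1), each with probability 1/48.
E[W + Z | Z = 1] = (2 + 3 + 4 + 5 + 6 + 7) / 6 = 9/2.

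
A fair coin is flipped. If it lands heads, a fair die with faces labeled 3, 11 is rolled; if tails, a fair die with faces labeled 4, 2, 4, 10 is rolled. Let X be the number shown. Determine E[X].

6

E[X | heads] = (3+11)/2 = 7.
E[X | tails] = (4+2+4+10)/4 = 5.
E[X] = (1/2)·(7) + (1/2)·(5) = 6.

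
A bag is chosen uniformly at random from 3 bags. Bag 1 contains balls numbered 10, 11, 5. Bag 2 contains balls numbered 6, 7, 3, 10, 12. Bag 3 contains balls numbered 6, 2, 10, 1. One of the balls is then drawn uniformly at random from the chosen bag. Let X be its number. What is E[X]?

E[X | bag 1] = (10+11+5)/3 = 26/3.
E[X | bag 2] = (6+7+3+10+12)/5 = 38/5.
E[X | bag 3] = (6+2+10+1)/4 = 19/4.
By the law of total expectation,
E[X] = (1/3)·(26/3) + (1/3)·(38/5) + (1/3)·(19/4) = 1261/180.

1261/180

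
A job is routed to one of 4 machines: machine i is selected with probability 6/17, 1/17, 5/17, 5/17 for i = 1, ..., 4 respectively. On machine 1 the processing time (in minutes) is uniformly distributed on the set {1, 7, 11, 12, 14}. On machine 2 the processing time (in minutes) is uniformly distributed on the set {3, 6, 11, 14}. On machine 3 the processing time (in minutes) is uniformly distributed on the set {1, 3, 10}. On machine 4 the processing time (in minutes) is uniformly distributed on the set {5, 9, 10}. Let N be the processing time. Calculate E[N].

755/102

E[N | machine 1] = (1+7+11+12+14)/5 = 9.
E[N | machine 2] = (3+6+11+14)/4 = 17/2.
E[N | machine 3] = (1+3+10)/3 = 14/3.
E[N | machine 4] = (5+9+10)/3 = 8.
By the law of total expectation,
E[N] = (6/17)·(9) + (1/17)·(17/2) + (5/17)·(14/3) + (5/17)·(8) = 755/102.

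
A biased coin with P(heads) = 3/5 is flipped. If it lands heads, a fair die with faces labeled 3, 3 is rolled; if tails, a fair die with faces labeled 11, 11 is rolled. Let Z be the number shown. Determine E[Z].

E[Z | heads] = (3+3)/2 = 3.
E[Z | tails] = (11+11)/2 = 11.
By the law of total expectation,
E[Z] = (3/5)·(3) + (2/5)·(11) = 31/5.

31/5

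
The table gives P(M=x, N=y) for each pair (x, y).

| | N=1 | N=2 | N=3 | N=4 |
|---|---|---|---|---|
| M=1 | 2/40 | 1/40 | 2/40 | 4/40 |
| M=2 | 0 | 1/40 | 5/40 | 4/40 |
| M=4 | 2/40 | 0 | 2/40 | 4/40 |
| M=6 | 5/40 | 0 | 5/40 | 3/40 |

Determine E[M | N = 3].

25/7

P(N = 3) = 7/20.
Summing M·P(M=x,N=y) over the conditioning event gives 5/4.
E[M | N = 3] = (5/4) / (7/20) = 25/7.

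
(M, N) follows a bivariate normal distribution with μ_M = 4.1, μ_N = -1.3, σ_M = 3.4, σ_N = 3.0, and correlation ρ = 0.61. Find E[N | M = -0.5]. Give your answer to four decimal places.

-3.7759

E[N | M=x] = μ_N + ρ(σ_N/σ_M)(x − μ_M) for jointly normal variables.
E[N | M=-0.5] = -1.3 + (0.61)·(3.0/3.4)·(-0.5 − (4.1)) = -1.3 + (0.53824)·(-4.6) = -3.7759.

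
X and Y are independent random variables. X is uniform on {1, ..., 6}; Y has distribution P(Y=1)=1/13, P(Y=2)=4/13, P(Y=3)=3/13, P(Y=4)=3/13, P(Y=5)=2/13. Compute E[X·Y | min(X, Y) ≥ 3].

279/16

P(min(X, Y) ≥ 3) = 16/39.
Summing XY·P(x,y) over outcomes with min(X, Y) ≥ 3 gives 93/13.
E[X·Y | min(X, Y) ≥ 3] = (93/13) / (16/39) = 279/16.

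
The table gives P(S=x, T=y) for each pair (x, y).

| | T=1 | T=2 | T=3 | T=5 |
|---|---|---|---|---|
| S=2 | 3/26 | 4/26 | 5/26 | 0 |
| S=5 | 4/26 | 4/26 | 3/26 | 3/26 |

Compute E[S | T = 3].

25/8

P(T = 3) = 4/13.
Σ S·P over the event = 2·(5/26) + 5·(3/26) = 25/26.
E[S | T = 3] = (25/26) / (4/13) = 25/8.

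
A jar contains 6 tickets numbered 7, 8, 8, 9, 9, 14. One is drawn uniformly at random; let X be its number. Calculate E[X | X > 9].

P(X > 9) = 1/6.
Σ over the event: 14·1/6 = 7/3.
E[X | X > 9] = (7/3) / (1/6) = 14.

14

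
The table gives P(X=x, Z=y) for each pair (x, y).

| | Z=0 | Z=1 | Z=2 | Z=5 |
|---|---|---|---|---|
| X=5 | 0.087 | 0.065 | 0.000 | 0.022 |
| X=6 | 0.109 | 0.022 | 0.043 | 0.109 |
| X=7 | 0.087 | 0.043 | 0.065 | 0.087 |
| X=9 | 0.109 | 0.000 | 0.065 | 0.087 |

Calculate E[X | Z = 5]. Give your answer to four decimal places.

7.0689

P(Z = 5) = 0.305.
Σ X·P over the event = 5·(0.022) + 6·(0.109) + 7·(0.087) + 9·(0.087) = 2.156.
E[X | Z = 5] = (2.156) / (0.305) = 7.0689.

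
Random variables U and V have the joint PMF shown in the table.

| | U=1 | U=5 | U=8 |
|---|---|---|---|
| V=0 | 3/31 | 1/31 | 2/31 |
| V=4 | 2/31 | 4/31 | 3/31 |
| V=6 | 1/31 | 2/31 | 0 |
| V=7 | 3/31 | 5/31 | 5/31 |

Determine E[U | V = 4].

46/9

P(V = 4) = 9/31.
Σ U·P over the event = 1·(2/31) + 5·(4/31) + 8·(3/31) = 46/31.
E[U | V = 4] = (46/31) / (9/31) = 46/9.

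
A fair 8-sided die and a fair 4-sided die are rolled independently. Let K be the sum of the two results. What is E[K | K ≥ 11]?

34/3

P(K ≥ 11) = 3/32.
Σ over the event: 11·1/16 + 12·1/32 = 17/16.
E[K | K ≥ 11] = (17/16) / (3/32) = 34/3.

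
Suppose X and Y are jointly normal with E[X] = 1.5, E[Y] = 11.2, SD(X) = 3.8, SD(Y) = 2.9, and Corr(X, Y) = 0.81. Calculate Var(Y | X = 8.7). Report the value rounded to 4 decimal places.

Var(Y | X=x) = (1 − ρ²)·σ_Y².
Var(Y | X=8.7) = (2.9)²·(1 − (0.81)²) = 8.41·0.3439 = 2.8922.

2.8922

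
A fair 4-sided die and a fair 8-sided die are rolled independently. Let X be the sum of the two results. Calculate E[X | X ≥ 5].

P(X ≥ 5) = 13/16.
Σ over the event: 5·1/8 + 6·1/8 + 7·1/8 + 8·1/8 + 9·1/8 + 10·3/32 + 11·1/16 + 12·1/32 = 51/8.
E[X | X ≥ 5] = (51/8) / (13/16) = 102/13.

102/13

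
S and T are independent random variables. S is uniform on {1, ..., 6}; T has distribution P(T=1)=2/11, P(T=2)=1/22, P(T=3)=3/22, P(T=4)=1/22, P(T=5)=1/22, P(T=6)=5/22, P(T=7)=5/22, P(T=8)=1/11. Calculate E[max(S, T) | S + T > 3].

P(S + T > 3) = 41/44.
Summing max(S,T)·P(x,y) over outcomes with S + T > 3 gives 59/11.
E[max(S, T) | S + T > 3] = (59/11) / (41/44) = 236/41.

236/41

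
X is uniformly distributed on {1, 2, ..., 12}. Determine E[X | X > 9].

11

Given X > 9, X is equally likely to be any of {10, 11, 12}.
E[X | X > 9] = (10 + 11 + 12) / 3 = 11.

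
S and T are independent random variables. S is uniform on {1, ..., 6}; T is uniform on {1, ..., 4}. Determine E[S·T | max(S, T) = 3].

27/5

Outcomes with max(S, T) = 3: (1,3), (2,3), (3,1), (3,2), (3,3), each with probability 1/24.
E[S·T | max(S, T) = 3] = (3 + 6 + 3 + 6 + 9) / 5 = 27/5.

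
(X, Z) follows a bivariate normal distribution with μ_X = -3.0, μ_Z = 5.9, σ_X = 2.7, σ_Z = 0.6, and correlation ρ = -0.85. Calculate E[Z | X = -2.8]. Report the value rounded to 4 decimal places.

For a bivariate normal, E[Z | X=x] = μ_Z + ρ·(σ_Z/σ_X)·(x − μ_X).
E[Z | X=-2.8] = 5.9 + (-0.85)·(0.6/2.7)·(-2.8 − (-3.0)) = 5.9 + (-0.18889)·(0.2) = 5.8622.

5.8622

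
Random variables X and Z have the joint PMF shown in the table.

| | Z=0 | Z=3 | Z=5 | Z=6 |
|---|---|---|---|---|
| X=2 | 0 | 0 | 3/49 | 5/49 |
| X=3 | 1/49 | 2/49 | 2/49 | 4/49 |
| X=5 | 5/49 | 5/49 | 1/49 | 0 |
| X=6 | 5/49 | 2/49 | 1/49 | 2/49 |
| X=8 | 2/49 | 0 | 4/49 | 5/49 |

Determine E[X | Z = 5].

P(Z = 5) = 11/49.
Σ X·P over the event = 2·(3/49) + 3·(2/49) + 5·(1/49) + 6·(1/49) + 8·(4/49) = 55/49.
E[X | Z = 5] = (55/49) / (11/49) = 5.

5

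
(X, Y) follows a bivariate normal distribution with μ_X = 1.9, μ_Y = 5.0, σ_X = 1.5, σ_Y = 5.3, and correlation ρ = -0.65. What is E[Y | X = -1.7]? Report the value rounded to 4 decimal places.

13.2680

The regression of Y on X has slope ρ·σ_Y/σ_X and passes through (μ_X, μ_Y).
E[Y | X=-1.7] = 5.0 + (-0.65)·(5.3/1.5)·(-1.7 − (1.9)) = 5.0 + (-2.29667)·(-3.6) = 13.2680.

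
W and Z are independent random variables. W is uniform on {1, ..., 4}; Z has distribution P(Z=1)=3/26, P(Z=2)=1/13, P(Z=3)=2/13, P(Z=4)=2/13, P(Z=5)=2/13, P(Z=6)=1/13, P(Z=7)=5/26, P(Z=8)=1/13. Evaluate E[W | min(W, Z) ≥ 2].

P(min(W, Z) ≥ 2) = 69/104.
Summing W·P(x,y) over outcomes with min(W, Z) ≥ 2 gives 207/104.
E[W | min(W, Z) ≥ 2] = (207/104) / (69/104) = 3.

3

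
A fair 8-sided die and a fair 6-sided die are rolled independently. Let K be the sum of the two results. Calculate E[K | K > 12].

40/3

P(K > 12) = 1/16.
Σ over the event: 13·1/24 + 14·1/48 = 5/6.
E[K | K > 12] = (5/6) / (1/16) = 40/3.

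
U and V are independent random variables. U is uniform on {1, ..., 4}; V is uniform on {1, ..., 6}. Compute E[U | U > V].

10/3

P(U > V) = 1/4.
Summing U·P(x,y) over outcomes with U > V gives 5/6.
E[U | U > V] = (5/6) / (1/4) = 10/3.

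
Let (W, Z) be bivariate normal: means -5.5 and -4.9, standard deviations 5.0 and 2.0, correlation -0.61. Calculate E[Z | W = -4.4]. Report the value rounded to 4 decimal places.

The regression of Z on W has slope ρ·σ_Z/σ_W and passes through (μ_W, μ_Z).
E[Z | W=-4.4] = -4.9 + (-0.61)·(2.0/5.0)·(-4.4 − (-5.5)) = -4.9 + (-0.244)·(1.1) = -5.1684.

-5.1684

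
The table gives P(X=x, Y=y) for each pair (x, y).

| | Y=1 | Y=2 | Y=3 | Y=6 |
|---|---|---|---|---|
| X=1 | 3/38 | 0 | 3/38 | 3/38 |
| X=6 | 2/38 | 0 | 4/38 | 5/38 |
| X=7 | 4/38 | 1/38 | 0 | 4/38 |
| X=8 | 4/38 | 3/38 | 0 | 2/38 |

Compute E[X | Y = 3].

27/7

P(Y = 3) = 7/38.
Summing X·P(X=x,Y=y) over the conditioning event gives 27/38.
E[X | Y = 3] = (27/38) / (7/38) = 27/7.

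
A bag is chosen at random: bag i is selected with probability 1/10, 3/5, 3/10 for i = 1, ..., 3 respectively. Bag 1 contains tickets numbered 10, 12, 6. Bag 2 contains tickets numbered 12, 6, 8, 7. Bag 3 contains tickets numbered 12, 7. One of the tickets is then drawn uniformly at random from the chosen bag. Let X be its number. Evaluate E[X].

131/15

E[X | bag 1] = (10+12+6)/3 = 28/3.
E[X | bag 2] = (12+6+8+7)/4 = 33/4.
E[X | bag 3] = (12+7)/2 = 19/2.
E[X] = (1/10)·(28/3) + (3/5)·(33/4) + (3/10)·(19/2) = 131/15.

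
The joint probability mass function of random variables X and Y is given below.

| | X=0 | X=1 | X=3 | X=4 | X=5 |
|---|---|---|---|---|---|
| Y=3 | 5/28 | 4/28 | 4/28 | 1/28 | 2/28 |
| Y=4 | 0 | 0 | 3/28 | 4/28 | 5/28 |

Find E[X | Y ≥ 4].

P(Y ≥ 4) = 3/7.
Σ X·P over the event = 3·(3/28) + 4·(4/28) + 5·(5/28) = 25/14.
E[X | Y ≥ 4] = (25/14) / (3/7) = 25/6.

25/6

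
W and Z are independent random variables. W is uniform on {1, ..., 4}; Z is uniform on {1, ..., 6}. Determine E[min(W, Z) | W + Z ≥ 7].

29/10

Outcomes with W + Z ≥ 7: (1,6), (2,5), (2,6), (3,4), (3,5), (3,6), (4,3), (4,4), (4,5), (4,6), each with probability 1/24.
E[min(W, Z) | W + Z ≥ 7] = (1 + 2 + 2 + 3 + 3 + 3 + 3 + 4 + 4 + 4) / 10 = 29/10.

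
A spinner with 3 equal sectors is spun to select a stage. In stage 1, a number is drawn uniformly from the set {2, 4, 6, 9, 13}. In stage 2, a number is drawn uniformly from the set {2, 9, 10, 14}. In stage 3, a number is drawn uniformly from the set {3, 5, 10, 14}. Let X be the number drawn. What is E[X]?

157/20

E[X | stage 1] = (2+4+6+9+13)/5 = 34/5.
E[X | stage 2] = (2+9+10+14)/4 = 35/4.
E[X | stage 3] = (3+5+10+14)/4 = 8.
By the law of total expectation,
E[X] = (1/3)·(34/5) + (1/3)·(35/4) + (1/3)·(8) = 157/20.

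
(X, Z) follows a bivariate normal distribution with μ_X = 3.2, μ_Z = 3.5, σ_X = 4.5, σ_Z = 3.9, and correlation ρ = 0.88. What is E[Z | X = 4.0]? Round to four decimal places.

The regression of Z on X has slope ρ·σ_Z/σ_X and passes through (μ_X, μ_Z).
E[Z | X=4.0] = 3.5 + (0.88)·(3.9/4.5)·(4.0 − (3.2)) = 3.5 + (0.76267)·(0.8) = 4.1101.

4.1101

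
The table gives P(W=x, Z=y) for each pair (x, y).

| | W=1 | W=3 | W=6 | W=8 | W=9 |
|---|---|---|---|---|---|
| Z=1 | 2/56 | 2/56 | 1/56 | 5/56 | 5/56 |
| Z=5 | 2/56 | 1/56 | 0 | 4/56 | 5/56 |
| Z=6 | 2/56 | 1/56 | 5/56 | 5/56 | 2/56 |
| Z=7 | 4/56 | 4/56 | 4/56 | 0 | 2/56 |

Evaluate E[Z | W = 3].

41/8

P(W = 3) = 1/7.
Summing Z·P(W=x,Z=y) over the conditioning event gives 41/56.
E[Z | W = 3] = (41/56) / (1/7) = 41/8.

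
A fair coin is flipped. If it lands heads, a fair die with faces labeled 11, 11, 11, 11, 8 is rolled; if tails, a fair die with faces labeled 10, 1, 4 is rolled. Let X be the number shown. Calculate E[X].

E[X | heads] = (11+11+11+11+8)/5 = 52/5.
E[X | tails] = (10+1+4)/3 = 5.
E[X] = (1/2)·(52/5) + (1/2)·(5) = 77/10.

77/10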